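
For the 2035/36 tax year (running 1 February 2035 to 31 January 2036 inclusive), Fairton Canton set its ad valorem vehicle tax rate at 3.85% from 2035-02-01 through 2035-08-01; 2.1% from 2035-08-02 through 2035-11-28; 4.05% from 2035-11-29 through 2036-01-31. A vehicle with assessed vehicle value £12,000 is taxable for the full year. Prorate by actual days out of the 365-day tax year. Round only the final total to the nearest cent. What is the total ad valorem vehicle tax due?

£397.74

2035-02-01 to 2035-08-01: 182 days at 3.85% → £12,000 × 3.85% × 182/365 = £230.3671
2035-08-02 to 2035-11-28: 119 days at 2.1% → £12,000 × 2.1% × 119/365 = £82.1589
2035-11-29 to 2036-01-31: 64 days at 4.05% → £12,000 × 4.05% × 64/365 = £85.2164
Total = £397.7425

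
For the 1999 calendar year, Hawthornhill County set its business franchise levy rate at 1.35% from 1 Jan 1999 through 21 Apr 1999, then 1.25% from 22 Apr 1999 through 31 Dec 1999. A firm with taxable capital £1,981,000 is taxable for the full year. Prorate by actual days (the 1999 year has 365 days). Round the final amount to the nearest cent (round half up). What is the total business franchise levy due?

£25,364.94

1 Jan – 21 Apr 1999: 111 days at 1.35% → £1,981,000 × 1.35% × 111/365 = £8,132.9548
22 Apr – 31 Dec 1999: 254 days at 1.25% → £1,981,000 × 1.25% × 254/365 = £17,231.9863
Total = £25,364.9411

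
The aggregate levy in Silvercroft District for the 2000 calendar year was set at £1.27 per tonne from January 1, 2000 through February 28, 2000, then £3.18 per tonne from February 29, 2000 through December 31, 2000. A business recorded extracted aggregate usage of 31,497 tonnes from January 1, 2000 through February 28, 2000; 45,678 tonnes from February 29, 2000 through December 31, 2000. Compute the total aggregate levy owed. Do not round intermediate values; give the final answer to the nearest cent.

£185,257.23

January 1 – February 28, 2000: 31,497 tonnes at £1.27/tonne → £40,001.19
February 29 – December 31, 2000: 45,678 tonnes at £3.18/tonne → £145,256.04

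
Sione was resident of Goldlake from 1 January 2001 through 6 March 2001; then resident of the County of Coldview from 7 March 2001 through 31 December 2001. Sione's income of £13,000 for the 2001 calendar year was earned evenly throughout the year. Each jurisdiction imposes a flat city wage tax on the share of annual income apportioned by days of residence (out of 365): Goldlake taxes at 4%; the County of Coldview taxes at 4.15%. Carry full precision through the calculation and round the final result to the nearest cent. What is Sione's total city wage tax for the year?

Goldlake, 1 January – 6 March 2001: 65 days → £13,000 × 4% × 65/365 = £92.6027
The County of Coldview, 7 March – 31 December 2001: 300 days → £13,000 × 4.15% × 300/365 = £443.4247
Total = £536.0274

£536.03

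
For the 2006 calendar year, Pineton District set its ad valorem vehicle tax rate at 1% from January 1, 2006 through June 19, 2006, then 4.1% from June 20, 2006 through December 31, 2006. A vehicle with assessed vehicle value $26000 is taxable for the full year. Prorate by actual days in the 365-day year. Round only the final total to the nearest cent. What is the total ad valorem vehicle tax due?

January 1 – June 19, 2006: 170 days at 1% → $26000 × 1% × 170/365 = $121.0959
June 20 – December 31, 2006: 195 days at 4.1% → $26000 × 4.1% × 195/365 = $569.5068
Total = $690.6027

$690.60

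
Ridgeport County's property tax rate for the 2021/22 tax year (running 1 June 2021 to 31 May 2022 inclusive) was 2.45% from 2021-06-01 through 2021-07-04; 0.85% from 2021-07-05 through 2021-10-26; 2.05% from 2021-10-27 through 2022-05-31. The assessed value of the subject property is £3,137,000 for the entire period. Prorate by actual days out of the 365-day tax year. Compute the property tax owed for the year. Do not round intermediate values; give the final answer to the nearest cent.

£53,720.05

2021-06-01 to 2021-07-04: 34 days at 2.45% → £3,137,000 × 2.45% × 34/365 = £7,159.2356
2021-07-05 to 2021-10-26: 114 days at 0.85% → £3,137,000 × 0.85% × 114/365 = £8,328.0904
2021-10-27 to 2022-05-31: 217 days at 2.05% → £3,137,000 × 2.05% × 217/365 = £38,232.7247
Total = £53,720.0507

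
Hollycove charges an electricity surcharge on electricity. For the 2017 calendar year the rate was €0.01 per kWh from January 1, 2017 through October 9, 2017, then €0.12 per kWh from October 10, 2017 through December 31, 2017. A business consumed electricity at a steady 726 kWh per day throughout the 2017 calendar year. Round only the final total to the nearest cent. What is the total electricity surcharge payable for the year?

€9,278.28

January 1 – October 9, 2017: 282 days × 726 kWh/day = 204,732 kWh at €0.01/kWh → €2,047.32
October 10 – December 31, 2017: 83 days × 726 kWh/day = 60,258 kWh at €0.12/kWh → €7,230.96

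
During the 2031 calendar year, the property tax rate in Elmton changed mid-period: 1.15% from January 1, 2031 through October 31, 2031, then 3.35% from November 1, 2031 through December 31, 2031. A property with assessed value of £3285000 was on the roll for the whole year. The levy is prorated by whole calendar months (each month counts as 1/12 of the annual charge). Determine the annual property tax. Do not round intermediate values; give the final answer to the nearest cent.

January 1 – October 31, 2031: 10 months at 1.15% → £3285000 × 1.15% × 10/12 = £31481.2500
November 1 – December 31, 2031: 2 months at 3.35% → £3285000 × 3.35% × 2/12 = £18341.2500
Total = £49822.5000

£49822.50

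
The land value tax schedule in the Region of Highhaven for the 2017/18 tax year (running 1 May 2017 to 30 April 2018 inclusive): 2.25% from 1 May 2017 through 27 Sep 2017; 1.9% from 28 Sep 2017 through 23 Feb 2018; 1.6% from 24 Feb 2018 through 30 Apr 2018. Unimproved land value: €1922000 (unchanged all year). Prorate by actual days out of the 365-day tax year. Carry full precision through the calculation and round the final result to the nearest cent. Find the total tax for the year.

1 May – 27 Sep 2017: 150 days at 2.25% → €1922000 × 2.25% × 150/365 = €17771.9178
28 Sep 2017 – 23 Feb 2018: 149 days at 1.9% → €1922000 × 1.9% × 149/365 = €14907.3479
24 Feb – 30 Apr 2018: 66 days at 1.6% → €1922000 × 1.6% × 66/365 = €5560.6356
Total = €38239.9014

€38239.90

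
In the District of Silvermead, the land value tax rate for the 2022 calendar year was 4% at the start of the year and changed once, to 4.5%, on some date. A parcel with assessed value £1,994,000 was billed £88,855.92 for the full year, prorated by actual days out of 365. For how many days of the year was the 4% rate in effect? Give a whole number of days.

Let d = days at the first rate; then 365 − d days at the second rate.
£1,994,000 × [4%·d + 4.5%·(365−d)] / 365 = £88,855.92
Solving gives d = 32, so the new rate took effect on February 2, 2022.

32 days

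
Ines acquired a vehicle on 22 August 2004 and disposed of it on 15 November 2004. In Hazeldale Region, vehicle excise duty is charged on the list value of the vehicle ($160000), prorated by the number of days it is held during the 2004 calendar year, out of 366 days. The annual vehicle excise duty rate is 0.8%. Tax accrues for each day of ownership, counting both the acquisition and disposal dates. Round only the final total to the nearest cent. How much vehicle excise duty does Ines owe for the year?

Days held (22 August – 15 November 2004): 86 out of 366
Tax = $160000 × 0.8% × 86/366 = $300.7650

$300.77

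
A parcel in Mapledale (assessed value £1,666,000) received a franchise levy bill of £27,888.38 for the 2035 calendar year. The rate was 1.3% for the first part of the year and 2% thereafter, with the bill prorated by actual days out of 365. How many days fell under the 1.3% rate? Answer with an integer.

Let d = days at the first rate; then 365 − d days at the second rate.
£1,666,000 × [1.3%·d + 2%·(365−d)] / 365 = £27,888.38
Solving gives d = 170, so the new rate took effect on 20 Jun 2035.

170 days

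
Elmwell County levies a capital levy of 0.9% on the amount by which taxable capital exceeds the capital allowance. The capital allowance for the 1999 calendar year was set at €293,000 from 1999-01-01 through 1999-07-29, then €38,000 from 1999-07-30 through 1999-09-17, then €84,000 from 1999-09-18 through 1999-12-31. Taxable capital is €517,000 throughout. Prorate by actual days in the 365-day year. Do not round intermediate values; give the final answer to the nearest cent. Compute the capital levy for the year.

€2,871.49

1999-01-01 to 1999-07-29: 210 days, exemption €293,000 → (€517,000 − €293,000) × 0.9% × 210/365 = €1,159.8904
1999-07-30 to 1999-09-17: 50 days, exemption €38,000 → (€517,000 − €38,000) × 0.9% × 50/365 = €590.5479
1999-09-18 to 1999-12-31: 105 days, exemption €84,000 → (€517,000 − €84,000) × 0.9% × 105/365 = €1,121.0548
Total = €2,871.4932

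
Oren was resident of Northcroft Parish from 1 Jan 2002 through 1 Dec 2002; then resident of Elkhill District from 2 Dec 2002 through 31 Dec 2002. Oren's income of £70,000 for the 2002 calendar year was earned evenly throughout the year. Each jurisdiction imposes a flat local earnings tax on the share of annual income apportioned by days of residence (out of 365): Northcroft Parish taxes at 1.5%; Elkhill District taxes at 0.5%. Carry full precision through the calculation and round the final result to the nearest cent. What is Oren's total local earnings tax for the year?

£992.47

Northcroft Parish, 1 Jan – 1 Dec 2002: 335 days → £70,000 × 1.5% × 335/365 = £963.6986
Elkhill District, 2 Dec – 31 Dec 2002: 30 days → £70,000 × 0.5% × 30/365 = £28.7671
Total = £992.4658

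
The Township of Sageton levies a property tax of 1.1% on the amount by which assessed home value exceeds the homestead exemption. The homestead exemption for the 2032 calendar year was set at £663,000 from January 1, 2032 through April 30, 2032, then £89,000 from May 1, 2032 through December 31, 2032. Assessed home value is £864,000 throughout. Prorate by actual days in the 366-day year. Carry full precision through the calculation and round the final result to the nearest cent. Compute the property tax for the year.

January 1 – April 30, 2032: 121 days, exemption £663,000 → (£864,000 − £663,000) × 1.1% × 121/366 = £730.9590
May 1 – December 31, 2032: 245 days, exemption £89,000 → (£864,000 − £89,000) × 1.1% × 245/366 = £5,706.6257
Total = £6,437.5847

£6,437.58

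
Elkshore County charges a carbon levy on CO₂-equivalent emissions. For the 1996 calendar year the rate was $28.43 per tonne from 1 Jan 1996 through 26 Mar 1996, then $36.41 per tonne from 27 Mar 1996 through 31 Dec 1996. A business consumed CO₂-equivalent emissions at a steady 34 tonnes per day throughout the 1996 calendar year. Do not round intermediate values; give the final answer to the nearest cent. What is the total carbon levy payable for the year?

$429,752.52

1 Jan – 26 Mar 1996: 86 days × 34 tonnes/day = 2,924 tonnes at $28.43/tonne → $83,129.32
27 Mar – 31 Dec 1996: 280 days × 34 tonnes/day = 9,520 tonnes at $36.41/tonne → $346,623.20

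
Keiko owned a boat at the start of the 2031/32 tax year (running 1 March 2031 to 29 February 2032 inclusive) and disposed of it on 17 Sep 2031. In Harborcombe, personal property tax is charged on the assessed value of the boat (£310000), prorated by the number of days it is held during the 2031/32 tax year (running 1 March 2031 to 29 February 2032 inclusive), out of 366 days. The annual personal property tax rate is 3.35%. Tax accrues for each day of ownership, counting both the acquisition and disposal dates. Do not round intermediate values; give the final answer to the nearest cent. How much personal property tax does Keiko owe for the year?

£5703.24

Days held (1 Mar – 17 Sep 2031): 201 out of 366
Tax = £310000 × 3.35% × 201/366 = £5703.2377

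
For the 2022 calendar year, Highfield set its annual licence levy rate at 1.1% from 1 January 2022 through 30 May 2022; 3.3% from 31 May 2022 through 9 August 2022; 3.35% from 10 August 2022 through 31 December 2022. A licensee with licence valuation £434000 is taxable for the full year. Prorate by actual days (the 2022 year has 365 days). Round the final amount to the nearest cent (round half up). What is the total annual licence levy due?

1 January – 30 May 2022: 150 days at 1.1% → £434000 × 1.1% × 150/365 = £1961.9178
31 May – 9 August 2022: 71 days at 3.3% → £434000 × 3.3% × 71/365 = £2785.9233
10 August – 31 December 2022: 144 days at 3.35% → £434000 × 3.35% × 144/365 = £5735.9342
Total = £10483.7753

£10483.78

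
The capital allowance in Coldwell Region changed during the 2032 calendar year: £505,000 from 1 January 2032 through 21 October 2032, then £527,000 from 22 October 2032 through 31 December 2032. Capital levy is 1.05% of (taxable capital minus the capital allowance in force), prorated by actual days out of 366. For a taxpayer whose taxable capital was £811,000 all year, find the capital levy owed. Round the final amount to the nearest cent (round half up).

1 January – 21 October 2032: 295 days, exemption £505,000 → (£811,000 − £505,000) × 1.05% × 295/366 = £2,589.7131
22 October – 31 December 2032: 71 days, exemption £527,000 → (£811,000 − £527,000) × 1.05% × 71/366 = £578.4754
Total = £3,168.1885

£3,168.19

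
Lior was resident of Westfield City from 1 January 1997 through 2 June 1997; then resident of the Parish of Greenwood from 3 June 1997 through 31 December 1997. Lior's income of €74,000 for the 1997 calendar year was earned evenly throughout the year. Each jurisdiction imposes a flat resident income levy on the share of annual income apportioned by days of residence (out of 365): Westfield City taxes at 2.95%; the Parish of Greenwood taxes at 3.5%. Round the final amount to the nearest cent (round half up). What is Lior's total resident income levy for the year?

Westfield City, 1 January – 2 June 1997: 153 days → €74,000 × 2.95% × 153/365 = €915.0658
The Parish of Greenwood, 3 June – 31 December 1997: 212 days → €74,000 × 3.5% × 212/365 = €1,504.3288
Total = €2,419.3945

€2,419.39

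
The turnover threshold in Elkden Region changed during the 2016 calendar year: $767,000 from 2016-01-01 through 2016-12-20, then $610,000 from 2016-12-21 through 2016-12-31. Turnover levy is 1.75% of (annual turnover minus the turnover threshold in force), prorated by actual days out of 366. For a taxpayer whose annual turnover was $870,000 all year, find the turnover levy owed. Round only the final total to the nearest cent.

$1,885.08

2016-01-01 to 2016-12-20: 355 days, exemption $767,000 → ($870,000 − $767,000) × 1.75% × 355/366 = $1,748.3265
2016-12-21 to 2016-12-31: 11 days, exemption $610,000 → ($870,000 − $610,000) × 1.75% × 11/366 = $136.7486
Total = $1,885.0751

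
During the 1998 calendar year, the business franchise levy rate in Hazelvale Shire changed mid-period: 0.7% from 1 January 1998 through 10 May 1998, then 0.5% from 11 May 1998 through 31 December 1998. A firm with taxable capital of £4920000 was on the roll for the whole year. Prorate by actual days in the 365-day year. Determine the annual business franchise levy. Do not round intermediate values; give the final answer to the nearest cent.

1 January – 10 May 1998: 130 days at 0.7% → £4920000 × 0.7% × 130/365 = £12266.3014
11 May – 31 December 1998: 235 days at 0.5% → £4920000 × 0.5% × 235/365 = £15838.3562
Total = £28104.6575

£28104.66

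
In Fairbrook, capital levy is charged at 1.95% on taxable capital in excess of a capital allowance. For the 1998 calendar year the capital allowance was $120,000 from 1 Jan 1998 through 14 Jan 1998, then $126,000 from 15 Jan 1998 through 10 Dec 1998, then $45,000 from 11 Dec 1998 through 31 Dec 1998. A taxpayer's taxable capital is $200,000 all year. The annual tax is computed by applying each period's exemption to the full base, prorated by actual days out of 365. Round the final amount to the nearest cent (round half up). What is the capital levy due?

1 Jan – 14 Jan 1998: 14 days, exemption $120,000 → ($200,000 − $120,000) × 1.95% × 14/365 = $59.8356
15 Jan – 10 Dec 1998: 330 days, exemption $126,000 → ($200,000 − $126,000) × 1.95% × 330/365 = $1,304.6301
11 Dec – 31 Dec 1998: 21 days, exemption $45,000 → ($200,000 − $45,000) × 1.95% × 21/365 = $173.8973
Total = $1,538.3630

$1,538.36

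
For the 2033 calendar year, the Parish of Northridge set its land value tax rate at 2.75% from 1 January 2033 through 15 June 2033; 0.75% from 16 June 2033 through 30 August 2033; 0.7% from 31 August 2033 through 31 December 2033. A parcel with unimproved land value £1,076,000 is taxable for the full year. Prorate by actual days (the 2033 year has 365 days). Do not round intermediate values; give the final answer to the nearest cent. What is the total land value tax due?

£17,675.88

1 January – 15 June 2033: 166 days at 2.75% → £1,076,000 × 2.75% × 166/365 = £13,457.3699
16 June – 30 August 2033: 76 days at 0.75% → £1,076,000 × 0.75% × 76/365 = £1,680.3288
31 August – 31 December 2033: 123 days at 0.7% → £1,076,000 × 0.7% × 123/365 = £2,538.1808
Total = £17,675.8795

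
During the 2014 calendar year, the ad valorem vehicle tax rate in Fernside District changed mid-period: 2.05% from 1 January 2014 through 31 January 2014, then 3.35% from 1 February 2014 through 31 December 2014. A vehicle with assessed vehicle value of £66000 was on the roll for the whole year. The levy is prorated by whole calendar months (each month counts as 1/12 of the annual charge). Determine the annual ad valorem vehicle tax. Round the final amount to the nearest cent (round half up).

£2139.50

1 January – 31 January 2014: 1 month at 2.05% → £66000 × 2.05% × 1/12 = £112.7500
1 February – 31 December 2014: 11 months at 3.35% → £66000 × 3.35% × 11/12 = £2026.7500
Total = £2139.5000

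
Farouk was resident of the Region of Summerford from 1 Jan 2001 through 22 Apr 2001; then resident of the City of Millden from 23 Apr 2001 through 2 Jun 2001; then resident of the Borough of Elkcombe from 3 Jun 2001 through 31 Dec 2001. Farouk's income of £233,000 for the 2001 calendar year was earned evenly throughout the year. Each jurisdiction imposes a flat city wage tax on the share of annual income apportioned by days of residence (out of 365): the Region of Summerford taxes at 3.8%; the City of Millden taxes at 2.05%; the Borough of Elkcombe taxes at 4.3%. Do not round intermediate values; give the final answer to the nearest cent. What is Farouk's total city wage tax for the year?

The Region of Summerford, 1 Jan – 22 Apr 2001: 112 days → £233,000 × 3.8% × 112/365 = £2,716.8438
The City of Millden, 23 Apr – 2 Jun 2001: 41 days → £233,000 × 2.05% × 41/365 = £536.5384
The Borough of Elkcombe, 3 Jun – 31 Dec 2001: 212 days → £233,000 × 4.3% × 212/365 = £5,819.2548
Total = £9,072.6370

£9,072.64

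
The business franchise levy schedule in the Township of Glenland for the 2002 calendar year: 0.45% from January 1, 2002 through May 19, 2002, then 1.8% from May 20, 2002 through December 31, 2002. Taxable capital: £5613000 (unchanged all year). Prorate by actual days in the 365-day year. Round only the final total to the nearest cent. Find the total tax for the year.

January 1 – May 19, 2002: 139 days at 0.45% → £5613000 × 0.45% × 139/365 = £9618.9904
May 20 – December 31, 2002: 226 days at 1.8% → £5613000 × 1.8% × 226/365 = £62558.0384
Total = £72177.0288

£72177.03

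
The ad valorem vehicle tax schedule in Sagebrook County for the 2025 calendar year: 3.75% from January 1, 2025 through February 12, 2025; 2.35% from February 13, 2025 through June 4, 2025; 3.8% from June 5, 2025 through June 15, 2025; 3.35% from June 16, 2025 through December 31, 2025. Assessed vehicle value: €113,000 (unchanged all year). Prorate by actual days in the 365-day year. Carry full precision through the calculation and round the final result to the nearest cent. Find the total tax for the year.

€3,507.33

January 1 – February 12, 2025: 43 days at 3.75% → €113,000 × 3.75% × 43/365 = €499.2123
February 13 – June 4, 2025: 112 days at 2.35% → €113,000 × 2.35% × 112/365 = €814.8384
June 5 – June 15, 2025: 11 days at 3.8% → €113,000 × 3.8% × 11/365 = €129.4082
June 16 – December 31, 2025: 199 days at 3.35% → €113,000 × 3.35% × 199/365 = €2,063.8753
Total = €3,507.3342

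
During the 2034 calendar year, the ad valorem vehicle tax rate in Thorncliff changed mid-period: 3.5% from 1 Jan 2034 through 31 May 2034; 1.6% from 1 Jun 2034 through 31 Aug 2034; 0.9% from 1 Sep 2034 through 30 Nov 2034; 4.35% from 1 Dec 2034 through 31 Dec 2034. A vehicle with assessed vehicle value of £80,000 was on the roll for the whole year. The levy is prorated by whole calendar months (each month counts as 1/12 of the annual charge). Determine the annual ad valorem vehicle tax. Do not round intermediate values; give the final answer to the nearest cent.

£1,956.67

1 Jan – 31 May 2034: 5 months at 3.5% → £80,000 × 3.5% × 5/12 = £1,166.6667
1 Jun – 31 Aug 2034: 3 months at 1.6% → £80,000 × 1.6% × 3/12 = £320.0000
1 Sep – 30 Nov 2034: 3 months at 0.9% → £80,000 × 0.9% × 3/12 = £180.0000
1 Dec – 31 Dec 2034: 1 month at 4.35% → £80,000 × 4.35% × 1/12 = £290.0000
Total = £1,956.6667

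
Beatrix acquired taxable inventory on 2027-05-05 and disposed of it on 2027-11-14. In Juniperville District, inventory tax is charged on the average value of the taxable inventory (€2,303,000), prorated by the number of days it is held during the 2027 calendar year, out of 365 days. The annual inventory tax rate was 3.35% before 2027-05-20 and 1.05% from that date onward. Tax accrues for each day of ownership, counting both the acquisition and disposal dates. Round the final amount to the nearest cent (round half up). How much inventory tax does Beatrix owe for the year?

2027-05-05 to 2027-05-19: 15 days at 3.35% → €2,303,000 × 3.35% × 15/365 = €3,170.5685
2027-05-20 to 2027-11-14: 179 days at 1.05% → €2,303,000 × 1.05% × 179/365 = €11,858.8726
Total = €15,029.4411

€15,029.44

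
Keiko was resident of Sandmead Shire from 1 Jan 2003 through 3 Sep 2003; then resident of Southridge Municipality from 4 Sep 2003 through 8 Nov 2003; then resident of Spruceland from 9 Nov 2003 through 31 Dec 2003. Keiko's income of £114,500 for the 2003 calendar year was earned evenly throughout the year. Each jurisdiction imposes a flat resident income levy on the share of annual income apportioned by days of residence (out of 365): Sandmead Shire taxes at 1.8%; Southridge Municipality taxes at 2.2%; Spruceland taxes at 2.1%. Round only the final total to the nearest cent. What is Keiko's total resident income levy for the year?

Sandmead Shire, 1 Jan – 3 Sep 2003: 246 days → £114,500 × 1.8% × 246/365 = £1,389.0575
Southridge Municipality, 4 Sep – 8 Nov 2003: 66 days → £114,500 × 2.2% × 66/365 = £455.4904
Spruceland, 9 Nov – 31 Dec 2003: 53 days → £114,500 × 2.1% × 53/365 = £349.1466
Total = £2,193.6945

£2,193.69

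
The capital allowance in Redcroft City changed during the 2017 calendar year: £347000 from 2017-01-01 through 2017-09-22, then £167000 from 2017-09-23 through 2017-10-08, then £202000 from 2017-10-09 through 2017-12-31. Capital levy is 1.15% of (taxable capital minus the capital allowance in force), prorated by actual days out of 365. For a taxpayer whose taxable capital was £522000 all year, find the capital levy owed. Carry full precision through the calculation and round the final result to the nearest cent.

2017-01-01 to 2017-09-22: 265 days, exemption £347000 → (£522000 − £347000) × 1.15% × 265/365 = £1461.1301
2017-09-23 to 2017-10-08: 16 days, exemption £167000 → (£522000 − £167000) × 1.15% × 16/365 = £178.9589
2017-10-09 to 2017-12-31: 84 days, exemption £202000 → (£522000 − £202000) × 1.15% × 84/365 = £846.9041
Total = £2486.9932

£2486.99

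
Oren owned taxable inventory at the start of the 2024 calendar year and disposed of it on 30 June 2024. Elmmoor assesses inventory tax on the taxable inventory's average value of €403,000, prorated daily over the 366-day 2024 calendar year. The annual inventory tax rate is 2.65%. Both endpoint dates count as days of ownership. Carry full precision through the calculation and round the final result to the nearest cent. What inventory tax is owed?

Days held (1 January – 30 June 2024): 182 out of 366
Tax = €403,000 × 2.65% × 182/366 = €5,310.5710

€5,310.57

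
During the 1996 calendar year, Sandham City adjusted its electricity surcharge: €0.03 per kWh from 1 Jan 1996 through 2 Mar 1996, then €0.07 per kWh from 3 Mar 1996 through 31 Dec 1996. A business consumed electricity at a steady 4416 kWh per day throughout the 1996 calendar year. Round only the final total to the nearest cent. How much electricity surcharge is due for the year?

€102186.24

1 Jan – 2 Mar 1996: 62 days × 4416 kWh/day = 273,792 kWh at €0.03/kWh → €8213.76
3 Mar – 31 Dec 1996: 304 days × 4416 kWh/day = 1,342,464 kWh at €0.07/kWh → €93972.48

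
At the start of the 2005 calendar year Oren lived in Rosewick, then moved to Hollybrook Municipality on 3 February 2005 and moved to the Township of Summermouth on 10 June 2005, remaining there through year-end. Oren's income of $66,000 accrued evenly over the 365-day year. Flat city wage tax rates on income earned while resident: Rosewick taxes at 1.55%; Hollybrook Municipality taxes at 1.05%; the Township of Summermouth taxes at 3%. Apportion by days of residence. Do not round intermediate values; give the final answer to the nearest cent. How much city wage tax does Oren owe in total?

Rosewick, 1 January – 2 February 2005: 33 days → $66,000 × 1.55% × 33/365 = $92.4904
Hollybrook Municipality, 3 February – 9 June 2005: 127 days → $66,000 × 1.05% × 127/365 = $241.1260
The Township of Summermouth, 10 June – 31 December 2005: 205 days → $66,000 × 3% × 205/365 = $1,112.0548
Total = $1,445.6712

$1,445.67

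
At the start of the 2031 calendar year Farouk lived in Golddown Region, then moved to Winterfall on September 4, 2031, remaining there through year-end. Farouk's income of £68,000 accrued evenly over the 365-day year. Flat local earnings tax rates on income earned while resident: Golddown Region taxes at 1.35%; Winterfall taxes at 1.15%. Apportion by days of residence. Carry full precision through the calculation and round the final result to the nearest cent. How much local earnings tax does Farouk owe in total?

Golddown Region, January 1 – September 3, 2031: 246 days → £68,000 × 1.35% × 246/365 = £618.7068
Winterfall, September 4 – December 31, 2031: 119 days → £68,000 × 1.15% × 119/365 = £254.9534
Total = £873.6603

£873.66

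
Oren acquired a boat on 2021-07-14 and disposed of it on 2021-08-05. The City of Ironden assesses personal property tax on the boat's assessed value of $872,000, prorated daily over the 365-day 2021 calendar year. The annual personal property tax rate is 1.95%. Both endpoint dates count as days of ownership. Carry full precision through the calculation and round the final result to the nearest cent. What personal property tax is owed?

$1,071.48

Days held (2021-07-14 to 2021-08-05): 23 out of 365
Tax = $872,000 × 1.95% × 23/365 = $1,071.4849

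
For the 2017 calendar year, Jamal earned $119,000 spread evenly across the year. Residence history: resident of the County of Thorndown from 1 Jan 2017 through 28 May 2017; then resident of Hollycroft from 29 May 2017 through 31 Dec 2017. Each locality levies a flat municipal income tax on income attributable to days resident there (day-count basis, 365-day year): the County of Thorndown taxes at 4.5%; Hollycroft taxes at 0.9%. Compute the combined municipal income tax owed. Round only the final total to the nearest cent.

$2,808.07

The County of Thorndown, 1 Jan – 28 May 2017: 148 days → $119,000 × 4.5% × 148/365 = $2,171.3425
Hollycroft, 29 May – 31 Dec 2017: 217 days → $119,000 × 0.9% × 217/365 = $636.7315
Total = $2,808.0740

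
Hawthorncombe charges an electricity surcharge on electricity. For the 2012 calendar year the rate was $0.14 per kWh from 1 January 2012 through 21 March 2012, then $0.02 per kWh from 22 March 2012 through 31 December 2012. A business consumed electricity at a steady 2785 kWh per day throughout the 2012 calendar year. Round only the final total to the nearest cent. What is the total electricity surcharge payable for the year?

1 January – 21 March 2012: 81 days × 2785 kWh/day = 225,585 kWh at $0.14/kWh → $31581.90
22 March – 31 December 2012: 285 days × 2785 kWh/day = 793,725 kWh at $0.02/kWh → $15874.50

$47456.40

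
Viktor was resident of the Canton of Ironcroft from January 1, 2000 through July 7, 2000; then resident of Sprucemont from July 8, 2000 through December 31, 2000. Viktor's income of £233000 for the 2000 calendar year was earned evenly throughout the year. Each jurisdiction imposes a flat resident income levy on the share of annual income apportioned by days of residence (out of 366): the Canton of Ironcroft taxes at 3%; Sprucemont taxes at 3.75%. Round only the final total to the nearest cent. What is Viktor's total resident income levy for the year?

The Canton of Ironcroft, January 1 – July 7, 2000: 189 days → £233000 × 3% × 189/366 = £3609.5902
Sprucemont, July 8 – December 31, 2000: 177 days → £233000 × 3.75% × 177/366 = £4225.5123
Total = £7835.1025

£7835.10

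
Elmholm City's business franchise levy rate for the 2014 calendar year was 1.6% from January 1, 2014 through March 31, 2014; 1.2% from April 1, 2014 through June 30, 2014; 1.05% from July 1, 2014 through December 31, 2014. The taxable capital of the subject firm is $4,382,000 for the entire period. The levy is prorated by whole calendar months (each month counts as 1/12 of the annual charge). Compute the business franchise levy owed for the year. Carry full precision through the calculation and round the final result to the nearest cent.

$53,679.50

January 1 – March 31, 2014: 3 months at 1.6% → $4,382,000 × 1.6% × 3/12 = $17,528.0000
April 1 – June 30, 2014: 3 months at 1.2% → $4,382,000 × 1.2% × 3/12 = $13,146.0000
July 1 – December 31, 2014: 6 months at 1.05% → $4,382,000 × 1.05% × 6/12 = $23,005.5000
Total = $53,679.5000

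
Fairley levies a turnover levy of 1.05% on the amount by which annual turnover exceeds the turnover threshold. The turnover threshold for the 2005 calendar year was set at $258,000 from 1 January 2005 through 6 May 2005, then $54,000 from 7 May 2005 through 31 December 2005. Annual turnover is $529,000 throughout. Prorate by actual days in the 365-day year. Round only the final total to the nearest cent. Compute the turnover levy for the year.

1 January – 6 May 2005: 126 days, exemption $258,000 → ($529,000 − $258,000) × 1.05% × 126/365 = $982.2822
7 May – 31 December 2005: 239 days, exemption $54,000 → ($529,000 − $54,000) × 1.05% × 239/365 = $3,265.7877
Total = $4,248.0699

$4,248.07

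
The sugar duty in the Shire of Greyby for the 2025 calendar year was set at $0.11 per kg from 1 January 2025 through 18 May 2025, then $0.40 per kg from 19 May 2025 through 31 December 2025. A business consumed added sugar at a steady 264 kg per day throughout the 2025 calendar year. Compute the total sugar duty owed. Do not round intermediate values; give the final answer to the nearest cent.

1 January – 18 May 2025: 138 days × 264 kg/day = 36,432 kg at $0.11/kg → $4,007.52
19 May – 31 December 2025: 227 days × 264 kg/day = 59,928 kg at $0.40/kg → $23,971.20

$27,978.72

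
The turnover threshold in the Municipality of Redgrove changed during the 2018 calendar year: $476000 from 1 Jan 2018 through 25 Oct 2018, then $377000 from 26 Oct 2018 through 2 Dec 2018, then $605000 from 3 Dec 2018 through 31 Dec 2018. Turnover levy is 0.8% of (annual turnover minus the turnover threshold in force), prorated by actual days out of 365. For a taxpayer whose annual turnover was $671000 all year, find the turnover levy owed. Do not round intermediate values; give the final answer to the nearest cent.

$1560.46

1 Jan – 25 Oct 2018: 298 days, exemption $476000 → ($671000 − $476000) × 0.8% × 298/365 = $1273.6438
26 Oct – 2 Dec 2018: 38 days, exemption $377000 → ($671000 − $377000) × 0.8% × 38/365 = $244.8658
3 Dec – 31 Dec 2018: 29 days, exemption $605000 → ($671000 − $605000) × 0.8% × 29/365 = $41.9507
Total = $1560.4603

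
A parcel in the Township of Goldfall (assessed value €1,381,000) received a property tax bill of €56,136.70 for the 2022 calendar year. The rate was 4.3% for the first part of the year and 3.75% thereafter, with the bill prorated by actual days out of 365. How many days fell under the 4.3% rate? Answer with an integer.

209 days

Let d = days at the first rate; then 365 − d days at the second rate.
€1,381,000 × [4.3%·d + 3.75%·(365−d)] / 365 = €56,136.70
Solving gives d = 209, so the new rate took effect on July 29, 2022.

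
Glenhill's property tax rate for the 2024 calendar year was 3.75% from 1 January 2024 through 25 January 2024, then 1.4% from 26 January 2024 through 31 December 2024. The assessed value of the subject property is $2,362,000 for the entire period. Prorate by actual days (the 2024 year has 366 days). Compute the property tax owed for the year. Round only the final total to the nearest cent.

1 January – 25 January 2024: 25 days at 3.75% → $2,362,000 × 3.75% × 25/366 = $6,050.2049
26 January – 31 December 2024: 341 days at 1.4% → $2,362,000 × 1.4% × 341/366 = $30,809.2568
Total = $36,859.4617

$36,859.46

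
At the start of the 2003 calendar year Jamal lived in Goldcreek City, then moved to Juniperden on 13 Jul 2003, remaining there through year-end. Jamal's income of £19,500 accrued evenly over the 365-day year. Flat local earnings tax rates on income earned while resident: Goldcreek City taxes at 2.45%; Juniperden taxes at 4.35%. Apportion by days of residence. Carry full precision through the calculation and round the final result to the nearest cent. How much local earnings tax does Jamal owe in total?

£652.34

Goldcreek City, 1 Jan – 12 Jul 2003: 193 days → £19,500 × 2.45% × 193/365 = £252.6185
Juniperden, 13 Jul – 31 Dec 2003: 172 days → £19,500 × 4.35% × 172/365 = £399.7233
Total = £652.3418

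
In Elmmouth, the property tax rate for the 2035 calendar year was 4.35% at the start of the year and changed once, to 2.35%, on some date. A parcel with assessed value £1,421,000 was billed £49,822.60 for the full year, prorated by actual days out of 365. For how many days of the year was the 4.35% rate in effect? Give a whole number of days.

211 days

Let d = days at the first rate; then 365 − d days at the second rate.
£1,421,000 × [4.35%·d + 2.35%·(365−d)] / 365 = £49,822.60
Solving gives d = 211, so the new rate took effect on 31 July 2035.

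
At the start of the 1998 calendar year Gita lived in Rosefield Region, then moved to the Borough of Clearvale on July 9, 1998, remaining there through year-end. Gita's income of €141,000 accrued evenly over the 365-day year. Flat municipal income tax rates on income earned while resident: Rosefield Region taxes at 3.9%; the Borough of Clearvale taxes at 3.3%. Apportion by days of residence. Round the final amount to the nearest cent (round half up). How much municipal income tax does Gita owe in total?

€5,091.07

Rosefield Region, January 1 – July 8, 1998: 189 days → €141,000 × 3.9% × 189/365 = €2,847.4274
The Borough of Clearvale, July 9 – December 31, 1998: 176 days → €141,000 × 3.3% × 176/365 = €2,243.6384
Total = €5,091.0658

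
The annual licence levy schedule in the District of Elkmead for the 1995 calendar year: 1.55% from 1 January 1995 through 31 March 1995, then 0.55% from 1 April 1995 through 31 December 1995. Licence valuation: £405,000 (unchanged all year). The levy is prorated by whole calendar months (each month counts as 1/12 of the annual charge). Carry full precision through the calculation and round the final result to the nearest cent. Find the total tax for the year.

£3,240.00

1 January – 31 March 1995: 3 months at 1.55% → £405,000 × 1.55% × 3/12 = £1,569.3750
1 April – 31 December 1995: 9 months at 0.55% → £405,000 × 0.55% × 9/12 = £1,670.6250
Total = £3,240.0000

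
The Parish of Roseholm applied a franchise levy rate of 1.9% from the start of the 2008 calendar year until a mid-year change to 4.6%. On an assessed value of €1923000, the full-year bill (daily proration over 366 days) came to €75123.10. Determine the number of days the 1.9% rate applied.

Let d = days at the first rate; then 366 − d days at the second rate.
€1923000 × [1.9%·d + 4.6%·(366−d)] / 366 = €75123.10
Solving gives d = 94, so the new rate took effect on April 4, 2008.

94 days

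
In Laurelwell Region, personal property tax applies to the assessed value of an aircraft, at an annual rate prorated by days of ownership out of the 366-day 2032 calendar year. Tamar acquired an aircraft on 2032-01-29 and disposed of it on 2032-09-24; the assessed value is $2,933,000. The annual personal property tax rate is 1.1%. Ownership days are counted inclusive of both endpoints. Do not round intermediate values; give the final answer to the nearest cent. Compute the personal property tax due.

$21,156.07

Days held (2032-01-29 to 2032-09-24): 240 out of 366
Tax = $2,933,000 × 1.1% × 240/366 = $21,156.0656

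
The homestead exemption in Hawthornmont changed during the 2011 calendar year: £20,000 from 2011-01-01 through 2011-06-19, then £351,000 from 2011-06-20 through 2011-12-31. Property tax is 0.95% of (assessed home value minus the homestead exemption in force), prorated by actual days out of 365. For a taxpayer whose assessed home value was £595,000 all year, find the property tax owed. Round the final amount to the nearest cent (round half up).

2011-01-01 to 2011-06-19: 170 days, exemption £20,000 → (£595,000 − £20,000) × 0.95% × 170/365 = £2,544.1781
2011-06-20 to 2011-12-31: 195 days, exemption £351,000 → (£595,000 − £351,000) × 0.95% × 195/365 = £1,238.3836
Total = £3,782.5616

£3,782.56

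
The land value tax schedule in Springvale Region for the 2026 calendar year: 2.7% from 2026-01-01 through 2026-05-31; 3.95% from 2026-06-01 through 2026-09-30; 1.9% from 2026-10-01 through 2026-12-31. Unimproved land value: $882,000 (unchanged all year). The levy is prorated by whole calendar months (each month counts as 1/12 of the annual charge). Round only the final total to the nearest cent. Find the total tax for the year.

$25,725.00

2026-01-01 to 2026-05-31: 5 months at 2.7% → $882,000 × 2.7% × 5/12 = $9,922.5000
2026-06-01 to 2026-09-30: 4 months at 3.95% → $882,000 × 3.95% × 4/12 = $11,613.0000
2026-10-01 to 2026-12-31: 3 months at 1.9% → $882,000 × 1.9% × 3/12 = $4,189.5000
Total = $25,725.0000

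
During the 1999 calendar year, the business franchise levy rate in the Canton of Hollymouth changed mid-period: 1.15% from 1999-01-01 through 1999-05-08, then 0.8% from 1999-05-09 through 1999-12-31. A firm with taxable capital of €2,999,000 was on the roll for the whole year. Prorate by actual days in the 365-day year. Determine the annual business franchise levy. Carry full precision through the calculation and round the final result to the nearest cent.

1999-01-01 to 1999-05-08: 128 days at 1.15% → €2,999,000 × 1.15% × 128/365 = €12,094.5973
1999-05-09 to 1999-12-31: 237 days at 0.8% → €2,999,000 × 0.8% × 237/365 = €15,578.3671
Total = €27,672.9644

€27,672.96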